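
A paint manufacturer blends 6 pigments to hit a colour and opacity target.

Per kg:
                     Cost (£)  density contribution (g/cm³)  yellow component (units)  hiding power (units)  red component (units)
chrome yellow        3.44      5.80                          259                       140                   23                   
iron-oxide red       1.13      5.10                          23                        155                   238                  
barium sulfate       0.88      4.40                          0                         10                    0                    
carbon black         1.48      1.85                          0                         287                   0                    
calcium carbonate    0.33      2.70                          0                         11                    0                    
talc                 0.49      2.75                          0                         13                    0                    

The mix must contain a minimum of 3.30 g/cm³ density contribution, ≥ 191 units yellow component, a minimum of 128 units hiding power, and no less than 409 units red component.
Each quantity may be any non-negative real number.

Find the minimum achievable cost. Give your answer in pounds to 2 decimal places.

Treat it as an LP. Let x1 = kg of chrome yellow, x2 = kg of iron-oxide red, x3 = kg of barium sulfate, x4 = kg of carbon black, x5 = kg of calcium carbonate, x6 = kg of talc.
Minimise 3.44x1 + 1.13x2 + 0.88x3 + 1.48x4 + 0.33x5 + 0.49x6 s.t.:
  5.8x1 + 5.1x2 + 4.4x3 + 1.85x4 + 2.7x5 + 2.75x6 ≥ 3.3   (density contribution)
  259x1 + 23x2 ≥ 191   (yellow component)
  140x1 + 155x2 + 10x3 + 287x4 + 11x5 + 13x6 ≥ 128   (hiding power)
  23x1 + 238x2 ≥ 409   (red component)
  x1, x2, x3, x4, x5, x6 ≥ 0.
At the optimum only chrome yellow, iron-oxide red are positive (barium sulfate, carbon black, calcium carbonate, talc = 0). There the yellow component and red component constraints are tight.
That vertex is x1 = 0.5899, x2 = 1.661.
Hence cost = 3.44·0.5899 + 1.13·1.661 = £3.9062.

£3.91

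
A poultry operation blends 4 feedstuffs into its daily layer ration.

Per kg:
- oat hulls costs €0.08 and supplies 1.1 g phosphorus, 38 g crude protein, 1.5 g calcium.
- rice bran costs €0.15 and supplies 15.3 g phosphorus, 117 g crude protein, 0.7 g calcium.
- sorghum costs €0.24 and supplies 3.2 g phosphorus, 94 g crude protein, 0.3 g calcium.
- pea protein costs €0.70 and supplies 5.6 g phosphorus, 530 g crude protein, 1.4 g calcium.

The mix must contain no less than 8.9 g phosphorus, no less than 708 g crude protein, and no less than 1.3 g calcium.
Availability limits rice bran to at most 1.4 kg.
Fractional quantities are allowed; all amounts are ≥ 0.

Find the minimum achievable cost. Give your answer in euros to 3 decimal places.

€0.929

This is a linear program. Let x1 = kg of oat hulls, x2 = kg of rice bran, x3 = kg of sorghum, x4 = kg of pea protein.
min 0.08x1 + 0.15x2 + 0.24x3 + 0.7x4 with:
  1.1x1 + 15.3x2 + 3.2x3 + 5.6x4 ≥ 8.9   (phosphorus)
  38x1 + 117x2 + 94x3 + 530x4 ≥ 708   (crude protein)
  1.5x1 + 0.7x2 + 0.3x3 + 1.4x4 ≥ 1.3   (calcium)
  x2 ≤ 1.4
  x1, x2, x3, x4 ≥ 0.
At the optimum only rice bran, pea protein are positive (oat hulls, sorghum = 0). There the crude protein and the rice bran cap constraints are tight.
Solving gives x2 = 1.4, x4 = 1.027.
Cost = 0.15·1.4 + 0.7·1.027 = 0.92890.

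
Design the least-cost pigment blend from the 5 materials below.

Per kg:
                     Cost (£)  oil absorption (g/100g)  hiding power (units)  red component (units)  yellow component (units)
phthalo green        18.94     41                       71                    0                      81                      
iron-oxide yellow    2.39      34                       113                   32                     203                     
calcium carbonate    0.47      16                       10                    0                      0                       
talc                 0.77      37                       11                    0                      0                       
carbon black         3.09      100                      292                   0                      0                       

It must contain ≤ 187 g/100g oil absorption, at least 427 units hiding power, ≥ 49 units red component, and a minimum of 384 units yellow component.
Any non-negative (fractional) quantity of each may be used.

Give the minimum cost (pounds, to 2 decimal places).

Let x1 = kg of phthalo green, x2 = kg of iron-oxide yellow, x3 = kg of calcium carbonate, x4 = kg of talc, x5 = kg of carbon black.
Minimize 18.94x1 + 2.39x2 + 0.47x3 + 0.77x4 + 3.09x5 s.t.:
  41x1 + 34x2 + 16x3 + 37x4 + 100x5 ≤ 187   (oil absorption)
  71x1 + 113x2 + 10x3 + 11x4 + 292x5 ≥ 427   (hiding power)
  32x2 ≥ 49   (red component)
  81x1 + 203x2 ≥ 384   (yellow component)
  x1, x2, x3, x4, x5 ≥ 0.
The minimum-cost mix takes nothing from phthalo green, calcium carbonate, talc — only iron-oxide yellow, carbon black. The hiding power and yellow component requirements are met with equality.
Solving gives x2 = 1.892, x5 = 0.7303.
Hence cost = 2.39·1.892 + 3.09·0.7303 = £6.7785.

£6.78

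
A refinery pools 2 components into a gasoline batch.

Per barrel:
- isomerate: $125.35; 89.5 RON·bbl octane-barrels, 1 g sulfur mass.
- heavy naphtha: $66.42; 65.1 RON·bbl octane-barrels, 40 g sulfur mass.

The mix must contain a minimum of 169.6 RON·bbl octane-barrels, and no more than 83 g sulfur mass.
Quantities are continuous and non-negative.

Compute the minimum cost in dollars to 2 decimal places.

$186.41

Treat it as an LP. Let x1 = barrels of isomerate, x2 = barrels of heavy naphtha.
Minimize 125.35x1 + 66.42x2 with:
  89.5x1 + 65.1x2 ≥ 169.6   (octane-barrels)
  1x1 + 40x2 ≤ 83   (sulfur mass)
  x1, x2 ≥ 0.
Both inputs are positive at the optimum. Binding constraints: octane-barrels and sulfur mass.
Optimal quantities: isomerate = 0.39281 barrels, heavy naphtha = 2.0652 barrels.
Total cost: 125.35·0.39281 + 66.42·2.0652 = 186.4093.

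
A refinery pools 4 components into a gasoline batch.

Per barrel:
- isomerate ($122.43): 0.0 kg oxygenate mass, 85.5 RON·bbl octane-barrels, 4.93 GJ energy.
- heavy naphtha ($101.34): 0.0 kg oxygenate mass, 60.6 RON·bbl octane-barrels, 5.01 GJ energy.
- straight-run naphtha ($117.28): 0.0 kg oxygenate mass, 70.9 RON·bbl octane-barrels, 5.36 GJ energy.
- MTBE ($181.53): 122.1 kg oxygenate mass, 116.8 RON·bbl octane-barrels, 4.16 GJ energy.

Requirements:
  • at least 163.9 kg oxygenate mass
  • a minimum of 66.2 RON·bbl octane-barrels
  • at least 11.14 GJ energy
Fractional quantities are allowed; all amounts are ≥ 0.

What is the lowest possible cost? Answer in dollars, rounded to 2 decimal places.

$356.06

This is a linear program. Let x1 = barrels of isomerate, x2 = barrels of heavy naphtha, x3 = barrels of straight-run naphtha, x4 = barrels of MTBE.
Minimize 122.43x1 + 101.34x2 + 117.28x3 + 181.53x4 with:
  122.1x4 ≥ 163.9   (oxygenate mass)
  85.5x1 + 60.6x2 + 70.9x3 + 116.8x4 ≥ 66.2   (octane-barrels)
  4.93x1 + 5.01x2 + 5.36x3 + 4.16x4 ≥ 11.14   (energy)
  x1, x2, x3, x4 ≥ 0.
The optimal basis is {heavy naphtha, MTBE}; isomerate, straight-run naphtha drop out. The oxygenate mass and energy requirements are met with equality.
Optimal quantities: heavy naphtha = 1.10895 barrels, MTBE = 1.34234 barrels.
Total cost: 101.34·1.10895 + 181.53·1.34234 = 356.0560.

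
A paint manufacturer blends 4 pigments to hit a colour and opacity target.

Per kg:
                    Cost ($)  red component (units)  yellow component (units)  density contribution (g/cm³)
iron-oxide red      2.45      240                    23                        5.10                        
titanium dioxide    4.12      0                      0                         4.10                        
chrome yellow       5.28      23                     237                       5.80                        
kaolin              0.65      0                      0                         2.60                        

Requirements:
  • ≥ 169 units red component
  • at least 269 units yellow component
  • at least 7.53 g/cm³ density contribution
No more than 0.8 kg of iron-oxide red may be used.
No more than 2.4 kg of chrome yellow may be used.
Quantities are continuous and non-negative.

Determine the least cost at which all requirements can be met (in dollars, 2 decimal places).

$7.16

Let x1 = kg of iron-oxide red, x2 = kg of titanium dioxide, x3 = kg of chrome yellow, x4 = kg of kaolin.
Minimize 2.45x1 + 4.12x2 + 5.28x3 + 0.65x4 with:
  240x1 + 23x3 ≥ 169   (red component)
  23x1 + 237x3 ≥ 269   (yellow component)
  5.1x1 + 4.1x2 + 5.8x3 + 2.6x4 ≥ 7.53   (density contribution)
  x1 ≤ 0.8
  x3 ≤ 2.4
  x1, x2, x3, x4 ≥ 0.
At the optimum only iron-oxide red, chrome yellow are positive (titanium dioxide, kaolin = 0). There the red component and yellow component constraints are tight.
That vertex is x1 = 0.601, x3 = 1.077.
Objective = 2.45·0.601 + 5.28·1.077 = 7.1590.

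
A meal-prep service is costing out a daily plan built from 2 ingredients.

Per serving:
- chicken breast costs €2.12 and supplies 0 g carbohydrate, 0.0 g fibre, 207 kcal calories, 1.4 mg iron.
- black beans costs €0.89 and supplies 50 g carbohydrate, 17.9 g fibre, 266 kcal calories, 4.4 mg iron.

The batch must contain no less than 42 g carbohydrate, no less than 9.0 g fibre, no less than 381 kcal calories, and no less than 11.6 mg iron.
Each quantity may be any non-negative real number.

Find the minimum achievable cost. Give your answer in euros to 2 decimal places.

€2.35

Let x1 = servings of chicken breast, x2 = servings of black beans.
Minimise 2.12x1 + 0.89x2 s.t.:
  50x2 ≥ 42   (carbohydrate)
  17.9x2 ≥ 9   (fibre)
  207x1 + 266x2 ≥ 381   (calories)
  1.4x1 + 4.4x2 ≥ 11.6   (iron)
  x1, x2 ≥ 0.
The cheapest feasible vertex uses only black beans; chicken breast is not used. The iron requirement is met with equality.
So black beans = 2.636 servings.
Cost = 0.89·2.636 = 2.3460.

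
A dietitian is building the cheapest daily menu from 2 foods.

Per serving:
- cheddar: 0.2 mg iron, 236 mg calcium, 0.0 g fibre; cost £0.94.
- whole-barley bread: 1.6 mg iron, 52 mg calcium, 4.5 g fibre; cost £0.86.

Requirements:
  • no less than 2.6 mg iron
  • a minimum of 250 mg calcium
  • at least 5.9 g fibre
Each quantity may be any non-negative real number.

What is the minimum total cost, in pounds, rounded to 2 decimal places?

Let x1 = servings of cheddar, x2 = servings of whole-barley bread.
min 0.94x1 + 0.86x2 s.t.:
  0.2x1 + 1.6x2 ≥ 2.6   (iron)
  236x1 + 52x2 ≥ 250   (calcium)
  4.5x2 ≥ 5.9   (fibre)
  x1, x2 ≥ 0.
Both inputs are positive at the optimum. The iron and calcium requirements are met with equality.
So cheddar = 0.7211 servings, whole-barley bread = 1.535 servings.
Cost = 0.94·0.7211 + 0.86·1.535 = 1.9979.

£2.00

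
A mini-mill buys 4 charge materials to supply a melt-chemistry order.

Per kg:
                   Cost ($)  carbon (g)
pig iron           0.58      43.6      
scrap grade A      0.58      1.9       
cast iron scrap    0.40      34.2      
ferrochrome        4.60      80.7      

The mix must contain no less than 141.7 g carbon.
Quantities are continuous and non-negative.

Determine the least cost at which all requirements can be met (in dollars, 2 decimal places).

Let x1 = kg of pig iron, x2 = kg of scrap grade A, x3 = kg of cast iron scrap, x4 = kg of ferrochrome.
Minimise 0.58x1 + 0.58x2 + 0.4x3 + 4.6x4 with:
  43.6x1 + 1.9x2 + 34.2x3 + 80.7x4 ≥ 141.7   (carbon)
  x1, x2, x3, x4 ≥ 0.
The minimum-cost mix takes nothing from pig iron, scrap grade A, ferrochrome — only cast iron scrap. The carbon requirement is met with equality.
Optimal quantities: cast iron scrap = 4.143 kg.
Total cost: 0.4·4.143 = 1.6572.

$1.66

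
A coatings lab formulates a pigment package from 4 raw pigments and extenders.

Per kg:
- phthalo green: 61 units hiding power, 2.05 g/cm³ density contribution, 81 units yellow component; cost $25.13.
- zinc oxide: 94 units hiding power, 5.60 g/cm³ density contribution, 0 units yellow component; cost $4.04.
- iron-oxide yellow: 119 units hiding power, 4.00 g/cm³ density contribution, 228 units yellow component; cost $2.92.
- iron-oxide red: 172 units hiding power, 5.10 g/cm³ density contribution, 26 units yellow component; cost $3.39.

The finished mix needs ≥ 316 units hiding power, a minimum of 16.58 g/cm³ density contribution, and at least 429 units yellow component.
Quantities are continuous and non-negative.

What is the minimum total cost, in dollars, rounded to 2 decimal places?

$11.45

Set it up as a linear program. Let x1 = kg of phthalo green, x2 = kg of zinc oxide, x3 = kg of iron-oxide yellow, x4 = kg of iron-oxide red.
Minimize 25.13x1 + 4.04x2 + 2.92x3 + 3.39x4 s.t.:
  61x1 + 94x2 + 119x3 + 172x4 ≥ 316   (hiding power)
  2.05x1 + 5.6x2 + 4x3 + 5.1x4 ≥ 16.58   (density contribution)
  81x1 + 228x3 + 26x4 ≥ 429   (yellow component)
  x1, x2, x3, x4 ≥ 0.
The cheapest feasible vertex uses only iron-oxide yellow, iron-oxide red; phthalo green, zinc oxide are not used. Binding constraints: density contribution and yellow component.
That vertex is x3 = 1.659, x4 = 1.95.
Cost = 2.92·1.659 + 3.39·1.95 = 11.4548.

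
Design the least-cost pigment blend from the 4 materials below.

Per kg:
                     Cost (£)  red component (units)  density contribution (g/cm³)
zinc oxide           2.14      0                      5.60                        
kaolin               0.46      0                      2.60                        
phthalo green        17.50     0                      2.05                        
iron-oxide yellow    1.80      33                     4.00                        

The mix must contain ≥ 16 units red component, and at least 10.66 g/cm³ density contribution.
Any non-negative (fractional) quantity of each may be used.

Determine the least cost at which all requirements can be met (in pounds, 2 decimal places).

£2.42

Treat it as an LP. Let x1 = kg of zinc oxide, x2 = kg of kaolin, x3 = kg of phthalo green, x4 = kg of iron-oxide yellow.
Minimize 2.14x1 + 0.46x2 + 17.5x3 + 1.8x4 with:
  33x4 ≥ 16   (red component)
  5.6x1 + 2.6x2 + 2.05x3 + 4x4 ≥ 10.66   (density contribution)
  x1, x2, x3, x4 ≥ 0.
The minimum-cost mix takes nothing from zinc oxide, phthalo green — only kaolin, iron-oxide yellow. Binding constraints: red component and density contribution.
Optimal quantities: kaolin = 3.354 kg, iron-oxide yellow = 0.4848 kg.
Cost = 0.46·3.354 + 1.8·0.4848 = 2.4155.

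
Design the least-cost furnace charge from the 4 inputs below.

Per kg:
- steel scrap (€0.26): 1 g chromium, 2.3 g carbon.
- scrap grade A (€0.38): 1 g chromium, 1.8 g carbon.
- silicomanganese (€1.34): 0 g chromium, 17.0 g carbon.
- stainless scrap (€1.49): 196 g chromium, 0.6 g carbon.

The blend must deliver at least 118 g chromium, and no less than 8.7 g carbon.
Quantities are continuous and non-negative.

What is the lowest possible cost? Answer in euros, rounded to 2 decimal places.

€1.55

Treat it as an LP. Let x1 = kg of steel scrap, x2 = kg of scrap grade A, x3 = kg of silicomanganese, x4 = kg of stainless scrap.
Minimize 0.26x1 + 0.38x2 + 1.34x3 + 1.49x4 with:
  1x1 + 1x2 + 196x4 ≥ 118   (chromium)
  2.3x1 + 1.8x2 + 17x3 + 0.6x4 ≥ 8.7   (carbon)
  x1, x2, x3, x4 ≥ 0.
At the optimum only silicomanganese, stainless scrap are positive (steel scrap, scrap grade A = 0). There the chromium and carbon constraints are tight.
Solving gives x3 = 0.4905, x4 = 0.602.
Hence cost = 1.34·0.4905 + 1.49·0.602 = €1.5543.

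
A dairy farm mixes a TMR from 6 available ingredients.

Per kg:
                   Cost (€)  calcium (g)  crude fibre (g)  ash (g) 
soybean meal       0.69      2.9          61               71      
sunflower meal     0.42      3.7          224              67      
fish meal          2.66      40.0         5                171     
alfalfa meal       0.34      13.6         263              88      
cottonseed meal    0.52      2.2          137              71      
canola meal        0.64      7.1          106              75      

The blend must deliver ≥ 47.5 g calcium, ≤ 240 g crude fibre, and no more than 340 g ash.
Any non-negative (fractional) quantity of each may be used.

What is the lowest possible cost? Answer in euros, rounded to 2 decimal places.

€2.65

Let x1 = kg of soybean meal, x2 = kg of sunflower meal, x3 = kg of fish meal, x4 = kg of alfalfa meal, x5 = kg of cottonseed meal, x6 = kg of canola meal.
Minimise 0.69x1 + 0.42x2 + 2.66x3 + 0.34x4 + 0.52x5 + 0.64x6 subject to:
  2.9x1 + 3.7x2 + 40x3 + 13.6x4 + 2.2x5 + 7.1x6 ≥ 47.5   (calcium)
  61x1 + 224x2 + 5x3 + 263x4 + 137x5 + 106x6 ≤ 240   (crude fibre)
  71x1 + 67x2 + 171x3 + 88x4 + 71x5 + 75x6 ≤ 340   (ash)
  x1, x2, x3, x4, x5, x6 ≥ 0.
At the optimum only fish meal, alfalfa meal are positive (soybean meal, sunflower meal, cottonseed meal, canola meal = 0). The calcium and crude fibre requirements are met with equality.
Optimal quantities: fish meal = 0.8829 kg, alfalfa meal = 0.8958 kg.
Objective = 2.66·0.8829 + 0.34·0.8958 = 2.6531.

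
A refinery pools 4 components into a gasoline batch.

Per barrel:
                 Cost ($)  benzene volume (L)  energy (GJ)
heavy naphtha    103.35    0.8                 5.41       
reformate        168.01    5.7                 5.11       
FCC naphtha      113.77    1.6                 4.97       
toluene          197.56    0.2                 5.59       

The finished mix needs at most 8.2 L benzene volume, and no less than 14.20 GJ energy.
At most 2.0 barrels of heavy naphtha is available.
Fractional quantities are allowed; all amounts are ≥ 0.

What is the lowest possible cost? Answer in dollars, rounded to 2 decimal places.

$284.07

This is a linear program. Let x1 = barrels of heavy naphtha, x2 = barrels of reformate, x3 = barrels of FCC naphtha, x4 = barrels of toluene.
Minimize 103.35x1 + 168.01x2 + 113.77x3 + 197.56x4 subject to:
  0.8x1 + 5.7x2 + 1.6x3 + 0.2x4 ≤ 8.2   (benzene volume)
  5.41x1 + 5.11x2 + 4.97x3 + 5.59x4 ≥ 14.2   (energy)
  x1 ≤ 2
  x1, x2, x3, x4 ≥ 0.
The optimal basis is {heavy naphtha, FCC naphtha}; reformate, toluene drop out. The energy and the heavy naphtha cap requirements are met with equality.
Optimal quantities: heavy naphtha = 2 barrels, FCC naphtha = 0.6801 barrels.
Cost = 103.35·2 + 113.77·0.6801 = 284.07498.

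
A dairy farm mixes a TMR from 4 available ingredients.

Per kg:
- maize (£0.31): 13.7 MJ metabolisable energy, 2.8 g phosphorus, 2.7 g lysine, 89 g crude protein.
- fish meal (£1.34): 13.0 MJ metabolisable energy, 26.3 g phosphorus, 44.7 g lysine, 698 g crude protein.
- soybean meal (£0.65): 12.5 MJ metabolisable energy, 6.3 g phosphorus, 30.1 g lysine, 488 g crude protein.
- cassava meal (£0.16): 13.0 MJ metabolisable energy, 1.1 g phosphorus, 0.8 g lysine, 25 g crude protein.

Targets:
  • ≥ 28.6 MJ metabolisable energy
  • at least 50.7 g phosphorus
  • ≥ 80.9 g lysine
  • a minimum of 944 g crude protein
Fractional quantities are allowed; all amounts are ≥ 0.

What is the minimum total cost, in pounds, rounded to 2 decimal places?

Let x1 = kg of maize, x2 = kg of fish meal, x3 = kg of soybean meal, x4 = kg of cassava meal.
Minimise 0.31x1 + 1.34x2 + 0.65x3 + 0.16x4 with:
  13.7x1 + 13x2 + 12.5x3 + 13x4 ≥ 28.6   (metabolisable energy)
  2.8x1 + 26.3x2 + 6.3x3 + 1.1x4 ≥ 50.7   (phosphorus)
  2.7x1 + 44.7x2 + 30.1x3 + 0.8x4 ≥ 80.9   (lysine)
  89x1 + 698x2 + 488x3 + 25x4 ≥ 944   (crude protein)
  x1, x2, x3, x4 ≥ 0.
At the optimum only fish meal, cassava meal are positive (maize, soybean meal = 0). There the metabolisable energy and phosphorus constraints are tight.
So fish meal = 1.916 kg, cassava meal = 0.2841 kg.
Total cost: 1.34·1.916 + 0.16·0.2841 = 2.6129.

£2.61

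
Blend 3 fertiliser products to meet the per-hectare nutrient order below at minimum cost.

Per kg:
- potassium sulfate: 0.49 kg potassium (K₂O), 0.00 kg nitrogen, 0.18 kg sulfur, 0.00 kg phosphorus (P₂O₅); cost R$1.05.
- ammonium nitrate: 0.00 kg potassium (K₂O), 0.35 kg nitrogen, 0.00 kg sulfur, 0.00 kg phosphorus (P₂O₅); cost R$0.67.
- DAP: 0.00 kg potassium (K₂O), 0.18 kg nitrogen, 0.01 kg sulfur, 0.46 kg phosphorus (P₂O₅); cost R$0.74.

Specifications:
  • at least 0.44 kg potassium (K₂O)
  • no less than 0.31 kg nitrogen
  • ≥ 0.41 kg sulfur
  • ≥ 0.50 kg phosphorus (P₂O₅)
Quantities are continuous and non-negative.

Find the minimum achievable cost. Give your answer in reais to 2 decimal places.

R$3.35

Let x1 = kg of potassium sulfate, x2 = kg of ammonium nitrate, x3 = kg of DAP.
min 1.05x1 + 0.67x2 + 0.74x3 s.t.:
  0.49x1 ≥ 0.44   (potassium (K₂O))
  0.35x2 + 0.18x3 ≥ 0.31   (nitrogen)
  0.18x1 + 0.01x3 ≥ 0.41   (sulfur)
  0.46x3 ≥ 0.5   (phosphorus (P₂O₅))
  x1, x2, x3 ≥ 0.
All 3 inputs are positive at the optimum. Binding constraints: nitrogen, sulfur, phosphorus (P₂O₅).
So potassium sulfate = 2.217 kg, ammonium nitrate = 0.3267 kg, DAP = 1.087 kg.
Hence cost = 1.05·2.217 + 0.67·0.3267 + 0.74·1.087 = R$3.3511.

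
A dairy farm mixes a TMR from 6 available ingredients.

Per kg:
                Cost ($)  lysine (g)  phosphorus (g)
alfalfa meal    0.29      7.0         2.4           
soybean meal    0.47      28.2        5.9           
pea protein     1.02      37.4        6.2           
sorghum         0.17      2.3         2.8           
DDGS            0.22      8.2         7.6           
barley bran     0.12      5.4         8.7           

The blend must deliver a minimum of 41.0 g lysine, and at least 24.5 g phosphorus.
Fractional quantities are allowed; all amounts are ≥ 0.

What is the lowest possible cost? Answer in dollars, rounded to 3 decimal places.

$0.746

This is a linear program. Let x1 = kg of alfalfa meal, x2 = kg of soybean meal, x3 = kg of pea protein, x4 = kg of sorghum, x5 = kg of DDGS, x6 = kg of barley bran.
min 0.29x1 + 0.47x2 + 1.02x3 + 0.17x4 + 0.22x5 + 0.12x6 s.t.:
  7x1 + 28.2x2 + 37.4x3 + 2.3x4 + 8.2x5 + 5.4x6 ≥ 41   (lysine)
  2.4x1 + 5.9x2 + 6.2x3 + 2.8x4 + 7.6x5 + 8.7x6 ≥ 24.5   (phosphorus)
  x1, x2, x3, x4, x5, x6 ≥ 0.
The optimal basis is {soybean meal, barley bran}; alfalfa meal, pea protein, sorghum, DDGS drop out. There the lysine and phosphorus constraints are tight.
That vertex is x2 = 1.051, x6 = 2.103.
Total cost: 0.47·1.051 + 0.12·2.103 = 0.74633.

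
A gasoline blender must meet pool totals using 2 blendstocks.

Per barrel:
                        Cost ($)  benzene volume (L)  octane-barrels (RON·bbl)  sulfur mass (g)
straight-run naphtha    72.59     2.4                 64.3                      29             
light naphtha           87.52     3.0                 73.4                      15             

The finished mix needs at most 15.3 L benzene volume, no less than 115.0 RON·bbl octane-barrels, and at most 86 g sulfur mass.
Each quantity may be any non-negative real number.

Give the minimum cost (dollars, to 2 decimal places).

Let x1 = barrels of straight-run naphtha, x2 = barrels of light naphtha.
min 72.59x1 + 87.52x2 with:
  2.4x1 + 3x2 ≤ 15.3   (benzene volume)
  64.3x1 + 73.4x2 ≥ 115   (octane-barrels)
  29x1 + 15x2 ≤ 86   (sulfur mass)
  x1, x2 ≥ 0.
At the optimum only straight-run naphtha is positive (light naphtha = 0). There the octane-barrels constraint is tight.
Solving gives x1 = 1.7885.
Objective = 72.59·1.7885 = 129.8272.

$129.83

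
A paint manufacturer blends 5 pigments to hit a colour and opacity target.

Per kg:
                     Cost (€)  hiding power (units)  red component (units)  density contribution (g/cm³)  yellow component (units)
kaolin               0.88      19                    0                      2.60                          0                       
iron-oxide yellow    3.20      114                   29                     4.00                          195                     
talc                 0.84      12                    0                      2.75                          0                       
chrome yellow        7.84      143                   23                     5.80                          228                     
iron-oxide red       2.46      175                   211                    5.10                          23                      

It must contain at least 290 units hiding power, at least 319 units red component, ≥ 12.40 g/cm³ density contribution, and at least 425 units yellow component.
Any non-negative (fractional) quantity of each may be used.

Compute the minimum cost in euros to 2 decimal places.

Let x1 = kg of kaolin, x2 = kg of iron-oxide yellow, x3 = kg of talc, x4 = kg of chrome yellow, x5 = kg of iron-oxide red.
Minimize 0.88x1 + 3.2x2 + 0.84x3 + 7.84x4 + 2.46x5 s.t.:
  19x1 + 114x2 + 12x3 + 143x4 + 175x5 ≥ 290   (hiding power)
  29x2 + 23x4 + 211x5 ≥ 319   (red component)
  2.6x1 + 4x2 + 2.75x3 + 5.8x4 + 5.1x5 ≥ 12.4   (density contribution)
  195x2 + 228x4 + 23x5 ≥ 425   (yellow component)
  x1, x2, x3, x4, x5 ≥ 0.
The optimal basis is {iron-oxide yellow, iron-oxide red}; kaolin, talc, chrome yellow drop out. There the red component and yellow component constraints are tight.
So iron-oxide yellow = 2.034 kg, iron-oxide red = 1.232 kg.
Cost = 3.2·2.034 + 2.46·1.232 = 9.5395.

€9.54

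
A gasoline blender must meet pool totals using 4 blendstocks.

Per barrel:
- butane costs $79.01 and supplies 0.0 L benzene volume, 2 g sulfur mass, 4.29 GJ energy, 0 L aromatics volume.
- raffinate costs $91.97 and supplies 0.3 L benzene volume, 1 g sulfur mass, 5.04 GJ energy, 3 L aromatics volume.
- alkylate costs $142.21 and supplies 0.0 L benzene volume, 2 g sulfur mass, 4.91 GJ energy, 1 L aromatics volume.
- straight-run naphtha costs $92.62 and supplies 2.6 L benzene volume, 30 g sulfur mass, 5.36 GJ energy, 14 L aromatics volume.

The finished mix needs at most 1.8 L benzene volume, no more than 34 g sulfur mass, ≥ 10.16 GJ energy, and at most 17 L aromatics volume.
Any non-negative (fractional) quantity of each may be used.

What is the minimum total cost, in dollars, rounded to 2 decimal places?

Set it up as a linear program. Let x1 = barrels of butane, x2 = barrels of raffinate, x3 = barrels of alkylate, x4 = barrels of straight-run naphtha.
Minimise 79.01x1 + 91.97x2 + 142.21x3 + 92.62x4 with:
  0.3x2 + 2.6x4 ≤ 1.8   (benzene volume)
  2x1 + 1x2 + 2x3 + 30x4 ≤ 34   (sulfur mass)
  4.29x1 + 5.04x2 + 4.91x3 + 5.36x4 ≥ 10.16   (energy)
  3x2 + 1x3 + 14x4 ≤ 17   (aromatics volume)
  x1, x2, x3, x4 ≥ 0.
The cheapest feasible vertex uses only raffinate, straight-run naphtha; butane, alkylate are not used. Binding constraints: benzene volume and energy.
That vertex is x2 = 1.4586, x4 = 0.52401.
Objective = 91.97·1.4586 + 92.62·0.52401 = 182.6812.

$182.68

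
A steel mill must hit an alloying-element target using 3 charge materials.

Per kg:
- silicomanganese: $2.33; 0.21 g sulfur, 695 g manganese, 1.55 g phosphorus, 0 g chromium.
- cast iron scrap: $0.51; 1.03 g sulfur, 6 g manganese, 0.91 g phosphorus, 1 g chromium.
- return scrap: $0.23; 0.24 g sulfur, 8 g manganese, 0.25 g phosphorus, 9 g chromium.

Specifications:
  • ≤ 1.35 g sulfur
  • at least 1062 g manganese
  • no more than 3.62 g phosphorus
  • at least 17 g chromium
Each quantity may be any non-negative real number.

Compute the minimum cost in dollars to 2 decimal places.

$3.94

Let x1 = kg of silicomanganese, x2 = kg of cast iron scrap, x3 = kg of return scrap.
Minimise 2.33x1 + 0.51x2 + 0.23x3 with:
  0.21x1 + 1.03x2 + 0.24x3 ≤ 1.35   (sulfur)
  695x1 + 6x2 + 8x3 ≥ 1062   (manganese)
  1.55x1 + 0.91x2 + 0.25x3 ≤ 3.62   (phosphorus)
  1x2 + 9x3 ≥ 17   (chromium)
  x1, x2, x3 ≥ 0.
At the optimum only silicomanganese, return scrap are positive (cast iron scrap = 0). There the manganese and chromium constraints are tight.
Optimal quantities: silicomanganese = 1.506 kg, return scrap = 1.889 kg.
Cost = 2.33·1.506 + 0.23·1.889 = 3.9435.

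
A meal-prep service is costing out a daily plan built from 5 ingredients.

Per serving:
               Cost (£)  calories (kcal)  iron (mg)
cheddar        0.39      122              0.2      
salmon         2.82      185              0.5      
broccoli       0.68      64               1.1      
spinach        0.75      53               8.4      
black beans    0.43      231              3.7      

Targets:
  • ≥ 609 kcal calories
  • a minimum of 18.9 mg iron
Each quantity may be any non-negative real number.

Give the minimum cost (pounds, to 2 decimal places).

£1.92

Set it up as a linear program. Let x1 = servings of cheddar, x2 = servings of salmon, x3 = servings of broccoli, x4 = servings of spinach, x5 = servings of black beans.
Minimise 0.39x1 + 2.82x2 + 0.68x3 + 0.75x4 + 0.43x5 subject to:
  122x1 + 185x2 + 64x3 + 53x4 + 231x5 ≥ 609   (calories)
  0.2x1 + 0.5x2 + 1.1x3 + 8.4x4 + 3.7x5 ≥ 18.9   (iron)
  x1, x2, x3, x4, x5 ≥ 0.
At the optimum only spinach, black beans are positive (cheddar, salmon, broccoli = 0). The calories and iron requirements are met with equality.
Solving gives x4 = 1.211, x5 = 2.358.
Hence cost = 0.75·1.211 + 0.43·2.358 = £1.9222.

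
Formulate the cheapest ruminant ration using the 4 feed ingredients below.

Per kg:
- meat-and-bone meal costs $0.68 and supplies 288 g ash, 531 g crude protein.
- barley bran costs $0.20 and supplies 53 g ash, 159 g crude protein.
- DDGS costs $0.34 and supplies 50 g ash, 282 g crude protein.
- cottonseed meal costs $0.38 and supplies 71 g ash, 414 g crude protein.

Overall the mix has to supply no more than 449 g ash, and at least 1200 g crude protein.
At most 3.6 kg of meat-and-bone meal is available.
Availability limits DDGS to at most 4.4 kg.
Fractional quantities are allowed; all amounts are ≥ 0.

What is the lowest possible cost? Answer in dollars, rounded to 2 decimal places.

$1.10

Set it up as a linear program. Let x1 = kg of meat-and-bone meal, x2 = kg of barley bran, x3 = kg of DDGS, x4 = kg of cottonseed meal.
min 0.68x1 + 0.2x2 + 0.34x3 + 0.38x4 s.t.:
  288x1 + 53x2 + 50x3 + 71x4 ≤ 449   (ash)
  531x1 + 159x2 + 282x3 + 414x4 ≥ 1200   (crude protein)
  x1 ≤ 3.6
  x3 ≤ 4.4
  x1, x2, x3, x4 ≥ 0.
At the optimum only cottonseed meal is positive (meat-and-bone meal, barley bran, DDGS = 0). Binding constraint: crude protein.
So cottonseed meal = 2.899 kg.
Cost = 0.38·2.899 = 1.1016.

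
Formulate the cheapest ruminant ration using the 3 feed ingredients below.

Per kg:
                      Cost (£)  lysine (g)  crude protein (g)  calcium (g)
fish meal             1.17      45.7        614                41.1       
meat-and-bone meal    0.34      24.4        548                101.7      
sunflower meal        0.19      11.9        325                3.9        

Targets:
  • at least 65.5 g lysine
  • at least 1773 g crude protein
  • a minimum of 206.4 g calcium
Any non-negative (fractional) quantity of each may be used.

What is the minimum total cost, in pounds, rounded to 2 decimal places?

Treat it as an LP. Let x1 = kg of fish meal, x2 = kg of meat-and-bone meal, x3 = kg of sunflower meal.
Minimise 1.17x1 + 0.34x2 + 0.19x3 s.t.:
  45.7x1 + 24.4x2 + 11.9x3 ≥ 65.5   (lysine)
  614x1 + 548x2 + 325x3 ≥ 1773   (crude protein)
  41.1x1 + 101.7x2 + 3.9x3 ≥ 206.4   (calcium)
  x1, x2, x3 ≥ 0.
The minimum-cost mix takes nothing from fish meal — only meat-and-bone meal, sunflower meal. There the crude protein and calcium constraints are tight.
That vertex is x2 = 1.946, x3 = 2.174.
Total cost: 0.34·1.946 + 0.19·2.174 = 1.0747.

£1.07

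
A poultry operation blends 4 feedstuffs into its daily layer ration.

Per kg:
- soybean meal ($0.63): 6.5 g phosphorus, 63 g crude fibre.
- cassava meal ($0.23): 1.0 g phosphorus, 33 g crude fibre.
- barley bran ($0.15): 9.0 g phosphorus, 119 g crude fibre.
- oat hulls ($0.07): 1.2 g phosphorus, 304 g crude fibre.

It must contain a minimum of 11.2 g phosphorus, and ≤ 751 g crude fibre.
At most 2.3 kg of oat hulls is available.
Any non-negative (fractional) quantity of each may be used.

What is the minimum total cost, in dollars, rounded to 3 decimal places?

$0.187

Treat it as an LP. Let x1 = kg of soybean meal, x2 = kg of cassava meal, x3 = kg of barley bran, x4 = kg of oat hulls.
Minimize 0.63x1 + 0.23x2 + 0.15x3 + 0.07x4 s.t.:
  6.5x1 + 1x2 + 9x3 + 1.2x4 ≥ 11.2   (phosphorus)
  63x1 + 33x2 + 119x3 + 304x4 ≤ 751   (crude fibre)
  x4 ≤ 2.3
  x1, x2, x3, x4 ≥ 0.
The cheapest feasible vertex uses only barley bran; soybean meal, cassava meal, oat hulls are not used. The phosphorus requirement is met with equality.
Optimal quantities: barley bran = 1.244 kg.
Total cost: 0.15·1.244 = 0.18660.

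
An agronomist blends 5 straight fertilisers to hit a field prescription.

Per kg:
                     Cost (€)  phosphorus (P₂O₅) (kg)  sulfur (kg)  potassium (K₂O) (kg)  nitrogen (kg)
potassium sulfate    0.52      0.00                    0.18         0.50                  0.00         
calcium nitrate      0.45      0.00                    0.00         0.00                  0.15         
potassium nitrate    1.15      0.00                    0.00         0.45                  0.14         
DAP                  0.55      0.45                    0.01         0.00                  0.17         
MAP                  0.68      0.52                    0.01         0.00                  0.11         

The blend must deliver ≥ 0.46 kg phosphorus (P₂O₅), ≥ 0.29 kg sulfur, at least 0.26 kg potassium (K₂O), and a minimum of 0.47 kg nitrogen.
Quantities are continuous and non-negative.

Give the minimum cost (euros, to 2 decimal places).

Let x1 = kg of potassium sulfate, x2 = kg of calcium nitrate, x3 = kg of potassium nitrate, x4 = kg of DAP, x5 = kg of MAP.
Minimise 0.52x1 + 0.45x2 + 1.15x3 + 0.55x4 + 0.68x5 s.t.:
  0.45x4 + 0.52x5 ≥ 0.46   (phosphorus (P₂O₅))
  0.18x1 + 0.01x4 + 0.01x5 ≥ 0.29   (sulfur)
  0.5x1 + 0.45x3 ≥ 0.26   (potassium (K₂O))
  0.15x2 + 0.14x3 + 0.17x4 + 0.11x5 ≥ 0.47   (nitrogen)
  x1, x2, x3, x4, x5 ≥ 0.
The optimal basis is {potassium sulfate, calcium nitrate, DAP}; potassium nitrate, MAP drop out. There the phosphorus (P₂O₅), sulfur, nitrogen constraints are tight.
So potassium sulfate = 1.554 kg, calcium nitrate = 1.975 kg, DAP = 1.022 kg.
Objective = 0.52·1.554 + 0.45·1.975 + 0.55·1.022 = 2.2589.

€2.26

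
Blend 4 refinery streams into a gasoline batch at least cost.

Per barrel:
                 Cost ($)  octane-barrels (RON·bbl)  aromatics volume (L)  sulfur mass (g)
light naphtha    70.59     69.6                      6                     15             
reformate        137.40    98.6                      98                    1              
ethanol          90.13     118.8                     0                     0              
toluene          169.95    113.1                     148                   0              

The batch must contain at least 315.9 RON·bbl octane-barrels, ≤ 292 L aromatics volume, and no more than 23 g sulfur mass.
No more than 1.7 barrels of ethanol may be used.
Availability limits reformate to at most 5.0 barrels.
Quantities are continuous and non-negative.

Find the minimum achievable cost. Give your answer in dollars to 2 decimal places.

Let x1 = barrels of light naphtha, x2 = barrels of reformate, x3 = barrels of ethanol, x4 = barrels of toluene.
Minimize 70.59x1 + 137.4x2 + 90.13x3 + 169.95x4 s.t.:
  69.6x1 + 98.6x2 + 118.8x3 + 113.1x4 ≥ 315.9   (octane-barrels)
  6x1 + 98x2 + 148x4 ≤ 292   (aromatics volume)
  15x1 + 1x2 ≤ 23   (sulfur mass)
  x3 ≤ 1.7
  x2 ≤ 5
  x1, x2, x3, x4 ≥ 0.
At the optimum only light naphtha, reformate, ethanol are positive (toluene = 0). Binding constraints: octane-barrels, sulfur mass, the ethanol cap.
That vertex is x1 = 1.52821, x2 = 0.0768412, x3 = 1.7.
Hence cost = 70.59·1.52821 + 137.4·0.0768412 + 90.13·1.7 = $271.6553.

$271.66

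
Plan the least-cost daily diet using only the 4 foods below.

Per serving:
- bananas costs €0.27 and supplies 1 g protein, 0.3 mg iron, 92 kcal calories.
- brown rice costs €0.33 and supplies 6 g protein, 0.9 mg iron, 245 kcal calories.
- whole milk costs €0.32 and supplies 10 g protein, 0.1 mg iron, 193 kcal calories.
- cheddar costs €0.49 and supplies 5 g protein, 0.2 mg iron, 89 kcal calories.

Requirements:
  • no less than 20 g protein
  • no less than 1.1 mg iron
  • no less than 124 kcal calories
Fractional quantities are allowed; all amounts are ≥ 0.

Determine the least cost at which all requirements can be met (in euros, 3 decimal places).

€0.788

This is a linear program. Let x1 = servings of bananas, x2 = servings of brown rice, x3 = servings of whole milk, x4 = servings of cheddar.
min 0.27x1 + 0.33x2 + 0.32x3 + 0.49x4 with:
  1x1 + 6x2 + 10x3 + 5x4 ≥ 20   (protein)
  0.3x1 + 0.9x2 + 0.1x3 + 0.2x4 ≥ 1.1   (iron)
  92x1 + 245x2 + 193x3 + 89x4 ≥ 124   (calories)
  x1, x2, x3, x4 ≥ 0.
The minimum-cost mix takes nothing from bananas, cheddar — only brown rice, whole milk. There the protein and iron constraints are tight.
Solving gives x2 = 1.071, x3 = 1.357.
Objective = 0.33·1.071 + 0.32·1.357 = 0.78767.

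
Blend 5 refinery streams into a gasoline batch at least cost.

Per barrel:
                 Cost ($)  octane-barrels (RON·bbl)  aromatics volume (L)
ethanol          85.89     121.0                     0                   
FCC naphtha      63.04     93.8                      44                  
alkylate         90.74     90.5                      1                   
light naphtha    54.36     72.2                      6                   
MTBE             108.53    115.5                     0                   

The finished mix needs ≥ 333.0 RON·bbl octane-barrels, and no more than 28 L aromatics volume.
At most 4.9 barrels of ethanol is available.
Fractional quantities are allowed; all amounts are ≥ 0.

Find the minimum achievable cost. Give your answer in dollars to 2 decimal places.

Let x1 = barrels of ethanol, x2 = barrels of FCC naphtha, x3 = barrels of alkylate, x4 = barrels of light naphtha, x5 = barrels of MTBE.
Minimize 85.89x1 + 63.04x2 + 90.74x3 + 54.36x4 + 108.53x5 s.t.:
  121x1 + 93.8x2 + 90.5x3 + 72.2x4 + 115.5x5 ≥ 333   (octane-barrels)
  44x2 + 1x3 + 6x4 ≤ 28   (aromatics volume)
  x1 ≤ 4.9
  x1, x2, x3, x4, x5 ≥ 0.
At the optimum only ethanol, FCC naphtha are positive (alkylate, light naphtha, MTBE = 0). There the octane-barrels and aromatics volume constraints are tight.
Solving gives x1 = 2.2588, x2 = 0.63636.
Total cost: 85.89·2.2588 + 63.04·0.63636 = 234.1245.

$234.12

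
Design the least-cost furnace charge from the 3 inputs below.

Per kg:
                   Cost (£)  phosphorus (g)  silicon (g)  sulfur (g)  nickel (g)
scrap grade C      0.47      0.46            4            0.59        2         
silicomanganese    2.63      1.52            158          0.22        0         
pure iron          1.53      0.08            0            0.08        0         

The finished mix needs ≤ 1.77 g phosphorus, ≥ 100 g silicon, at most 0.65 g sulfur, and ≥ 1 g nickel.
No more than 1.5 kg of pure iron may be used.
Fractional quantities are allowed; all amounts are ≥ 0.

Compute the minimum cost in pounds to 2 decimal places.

£1.87

Treat it as an LP. Let x1 = kg of scrap grade C, x2 = kg of silicomanganese, x3 = kg of pure iron.
Minimize 0.47x1 + 2.63x2 + 1.53x3 with:
  0.46x1 + 1.52x2 + 0.08x3 ≤ 1.77   (phosphorus)
  4x1 + 158x2 ≥ 100   (silicon)
  0.59x1 + 0.22x2 + 0.08x3 ≤ 0.65   (sulfur)
  2x1 ≥ 1   (nickel)
  x3 ≤ 1.5
  x1, x2, x3 ≥ 0.
The cheapest feasible vertex uses only scrap grade C, silicomanganese; pure iron is not used. The silicon and nickel requirements are met with equality.
Solving gives x1 = 0.5, x2 = 0.6203.
Objective = 0.47·0.5 + 2.63·0.6203 = 1.8664.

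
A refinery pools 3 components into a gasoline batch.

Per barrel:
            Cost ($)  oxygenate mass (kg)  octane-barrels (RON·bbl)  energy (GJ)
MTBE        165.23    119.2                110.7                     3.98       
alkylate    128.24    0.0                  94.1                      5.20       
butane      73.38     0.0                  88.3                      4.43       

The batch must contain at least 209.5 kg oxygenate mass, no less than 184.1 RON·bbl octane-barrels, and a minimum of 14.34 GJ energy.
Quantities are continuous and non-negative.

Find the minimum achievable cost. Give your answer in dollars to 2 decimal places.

$412.06

This is a linear program. Let x1 = barrels of MTBE, x2 = barrels of alkylate, x3 = barrels of butane.
Minimise 165.23x1 + 128.24x2 + 73.38x3 s.t.:
  119.2x1 ≥ 209.5   (oxygenate mass)
  110.7x1 + 94.1x2 + 88.3x3 ≥ 184.1   (octane-barrels)
  3.98x1 + 5.2x2 + 4.43x3 ≥ 14.34   (energy)
  x1, x2, x3 ≥ 0.
The cheapest feasible vertex uses only MTBE, butane; alkylate is not used. There the oxygenate mass and energy constraints are tight.
Solving gives x1 = 1.75755, x3 = 1.658.
Objective = 165.23·1.75755 + 73.38·1.658 = 412.0640.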